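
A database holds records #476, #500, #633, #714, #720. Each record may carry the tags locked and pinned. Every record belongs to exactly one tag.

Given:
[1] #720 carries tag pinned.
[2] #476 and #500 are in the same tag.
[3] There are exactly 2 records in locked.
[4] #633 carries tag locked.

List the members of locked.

locked = {#633, #714}

From (1): #720 ∈ pinned.
From (4): #633 ∈ locked.
Suppose #476 ∈ locked: no assignment then satisfies all the clues, so #476 ∉ locked.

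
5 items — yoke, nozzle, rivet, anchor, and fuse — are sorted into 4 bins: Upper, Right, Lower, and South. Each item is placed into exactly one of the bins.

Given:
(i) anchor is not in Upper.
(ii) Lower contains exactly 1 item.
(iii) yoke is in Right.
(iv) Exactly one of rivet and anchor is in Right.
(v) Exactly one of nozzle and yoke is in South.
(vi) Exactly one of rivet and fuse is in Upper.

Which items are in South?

South = {nozzle}

From (i): anchor ∉ Upper.
From (iii): yoke ∈ Right.
(v) (exactly one): nozzle ∈ South.
Suppose rivet ∈ South: no assignment then satisfies all the clues, so rivet ∉ South.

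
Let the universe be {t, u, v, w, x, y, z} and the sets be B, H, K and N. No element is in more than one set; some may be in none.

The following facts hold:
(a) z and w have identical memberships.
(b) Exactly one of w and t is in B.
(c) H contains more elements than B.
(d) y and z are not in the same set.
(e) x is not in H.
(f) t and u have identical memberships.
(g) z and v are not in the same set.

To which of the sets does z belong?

From (e): x ∉ H.
Suppose z ∉ B: no assignment then satisfies all the clues, so z ∈ B.

z: B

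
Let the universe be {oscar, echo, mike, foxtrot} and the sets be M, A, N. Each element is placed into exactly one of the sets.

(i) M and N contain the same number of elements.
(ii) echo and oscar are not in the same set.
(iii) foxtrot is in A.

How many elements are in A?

2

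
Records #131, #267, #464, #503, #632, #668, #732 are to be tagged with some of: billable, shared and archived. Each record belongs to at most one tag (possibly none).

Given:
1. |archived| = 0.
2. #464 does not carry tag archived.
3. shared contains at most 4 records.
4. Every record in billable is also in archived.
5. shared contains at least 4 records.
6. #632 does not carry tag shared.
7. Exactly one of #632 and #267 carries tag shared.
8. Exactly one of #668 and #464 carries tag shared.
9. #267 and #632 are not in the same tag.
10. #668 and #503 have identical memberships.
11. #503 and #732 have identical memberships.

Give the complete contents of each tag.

billable = {}; shared = {#267, #503, #668, #732}; archived = {}

From (2): #464 ∉ archived.
From (6): #632 ∉ shared.
(1): archived already has 0, so the rest are out.
(4) contrapositive: #131 ∉ billable.
(4) contrapositive: #267 ∉ billable.
(4) contrapositive: #464 ∉ billable.
(4) contrapositive: #503 ∉ billable.
(4) contrapositive: #632 ∉ billable.
(4) contrapositive: #668 ∉ billable.
(4) contrapositive: #732 ∉ billable.
(7) (exactly one): #267 ∈ shared.
Suppose #131 ∈ shared: no assignment then satisfies all the clues, so #131 ∉ shared.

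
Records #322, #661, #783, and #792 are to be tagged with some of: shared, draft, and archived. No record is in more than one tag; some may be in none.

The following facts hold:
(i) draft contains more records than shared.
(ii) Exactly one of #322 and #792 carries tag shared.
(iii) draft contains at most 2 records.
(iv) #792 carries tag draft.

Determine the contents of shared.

From (iv): #792 ∈ draft.
(ii) (exactly one): #322 ∈ shared.
Suppose #661 ∈ shared: no assignment then satisfies all the clues, so #661 ∉ shared.

shared = {#322}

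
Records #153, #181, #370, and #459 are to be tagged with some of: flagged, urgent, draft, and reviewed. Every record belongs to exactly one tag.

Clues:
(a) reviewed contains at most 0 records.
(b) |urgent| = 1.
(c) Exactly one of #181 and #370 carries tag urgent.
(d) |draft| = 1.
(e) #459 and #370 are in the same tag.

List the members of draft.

draft = {#153}

(a): reviewed already has 0, so the rest are out.
Suppose #153 ∉ draft: no assignment then satisfies all the clues, so #153 ∈ draft.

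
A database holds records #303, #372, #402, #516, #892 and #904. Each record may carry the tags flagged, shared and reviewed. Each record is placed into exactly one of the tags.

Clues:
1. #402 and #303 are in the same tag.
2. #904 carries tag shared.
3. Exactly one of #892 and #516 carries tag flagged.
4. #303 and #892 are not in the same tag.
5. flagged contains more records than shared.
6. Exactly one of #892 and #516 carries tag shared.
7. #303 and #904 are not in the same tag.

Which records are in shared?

shared = {#892, #904}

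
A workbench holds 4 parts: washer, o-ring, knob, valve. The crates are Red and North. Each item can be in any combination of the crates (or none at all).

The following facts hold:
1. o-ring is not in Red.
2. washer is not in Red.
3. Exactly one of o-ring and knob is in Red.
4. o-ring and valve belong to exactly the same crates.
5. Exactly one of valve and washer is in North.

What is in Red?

Red = {knob}

From (1): o-ring ∉ Red.
From (2): washer ∉ Red.
(3) (exactly one): knob ∈ Red.
(4): valve matches o-ring: valve ∉ Red.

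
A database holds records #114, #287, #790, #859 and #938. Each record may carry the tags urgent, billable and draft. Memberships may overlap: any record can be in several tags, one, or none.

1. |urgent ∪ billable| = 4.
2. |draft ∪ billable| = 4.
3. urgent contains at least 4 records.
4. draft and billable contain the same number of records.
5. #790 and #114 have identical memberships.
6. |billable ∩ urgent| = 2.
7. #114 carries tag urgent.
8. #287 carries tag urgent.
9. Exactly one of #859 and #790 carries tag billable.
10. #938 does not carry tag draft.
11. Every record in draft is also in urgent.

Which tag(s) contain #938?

#938: none

From (7): #114 ∈ urgent.
From (8): #287 ∈ urgent.
From (10): #938 ∉ draft.
(5): #790 matches #114: #790 ∈ urgent.
Suppose #938 ∈ urgent: no assignment then satisfies all the clues, so #938 ∉ urgent.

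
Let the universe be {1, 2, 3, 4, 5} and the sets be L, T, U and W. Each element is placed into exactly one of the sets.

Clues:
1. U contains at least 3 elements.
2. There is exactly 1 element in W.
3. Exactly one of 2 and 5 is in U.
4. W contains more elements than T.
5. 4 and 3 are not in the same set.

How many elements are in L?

1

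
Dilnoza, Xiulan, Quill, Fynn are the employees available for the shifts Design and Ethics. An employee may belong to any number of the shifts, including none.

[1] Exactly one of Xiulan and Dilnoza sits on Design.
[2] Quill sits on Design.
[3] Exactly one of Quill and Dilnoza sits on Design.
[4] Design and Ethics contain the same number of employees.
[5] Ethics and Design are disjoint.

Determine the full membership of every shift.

Design = {Quill, Xiulan}; Ethics = {Dilnoza, Fynn}

From (2): Quill ∈ Design.
(3) (exactly one): Dilnoza ∉ Design.
(5) (disjoint): Quill ∉ Ethics.
(1) (exactly one): Xiulan ∈ Design.
(5) (disjoint): Xiulan ∉ Ethics.
Suppose Dilnoza ∉ Ethics: no assignment then satisfies all the clues, so Dilnoza ∈ Ethics.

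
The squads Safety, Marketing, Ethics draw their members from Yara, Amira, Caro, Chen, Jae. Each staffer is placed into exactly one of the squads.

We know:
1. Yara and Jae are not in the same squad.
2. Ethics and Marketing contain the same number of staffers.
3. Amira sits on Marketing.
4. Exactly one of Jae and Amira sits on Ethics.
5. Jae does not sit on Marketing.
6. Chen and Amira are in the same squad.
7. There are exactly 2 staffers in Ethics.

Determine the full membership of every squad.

From (3): Amira ∈ Marketing.
From (5): Jae ∉ Marketing.
(4) (exactly one): Jae ∈ Ethics.
(6): Chen matches Amira: Chen ∉ Safety.
(6): Chen matches Amira: Chen ∈ Marketing.
(1): Yara ∉ Ethics.
(7): only 2 candidates remain for Ethics, so all are in.
Suppose Yara ∉ Safety: no assignment then satisfies all the clues, so Yara ∈ Safety.

Safety = {Yara}; Marketing = {Amira, Chen}; Ethics = {Caro, Jae}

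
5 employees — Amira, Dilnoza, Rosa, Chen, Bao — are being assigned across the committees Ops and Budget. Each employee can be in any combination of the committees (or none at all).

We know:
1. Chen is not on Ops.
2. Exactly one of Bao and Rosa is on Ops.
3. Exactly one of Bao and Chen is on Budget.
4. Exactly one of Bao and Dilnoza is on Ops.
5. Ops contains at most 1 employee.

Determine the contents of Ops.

From (1): Chen ∉ Ops.
Suppose Amira ∈ Ops: no assignment then satisfies all the clues, so Amira ∉ Ops.

Ops = {Bao}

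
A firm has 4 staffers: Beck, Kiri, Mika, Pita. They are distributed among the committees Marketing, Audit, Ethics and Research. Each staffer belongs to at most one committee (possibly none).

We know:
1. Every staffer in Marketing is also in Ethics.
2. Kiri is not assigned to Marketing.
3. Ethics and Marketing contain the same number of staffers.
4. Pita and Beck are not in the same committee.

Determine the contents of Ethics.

Ethics = {}

From (2): Kiri ∉ Marketing.
Suppose Beck ∈ Ethics: no assignment then satisfies all the clues, so Beck ∉ Ethics.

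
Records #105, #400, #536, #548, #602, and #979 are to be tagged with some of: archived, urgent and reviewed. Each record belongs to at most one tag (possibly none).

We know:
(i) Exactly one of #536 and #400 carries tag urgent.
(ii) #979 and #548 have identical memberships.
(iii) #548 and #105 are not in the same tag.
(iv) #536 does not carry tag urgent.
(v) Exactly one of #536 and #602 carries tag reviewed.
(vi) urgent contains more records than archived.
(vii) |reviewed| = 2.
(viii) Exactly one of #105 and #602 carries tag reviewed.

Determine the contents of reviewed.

reviewed = {#105, #536}

From (iv): #536 ∉ urgent.
(i) (exactly one): #400 ∈ urgent.
Suppose #105 ∉ reviewed: no assignment then satisfies all the clues, so #105 ∈ reviewed.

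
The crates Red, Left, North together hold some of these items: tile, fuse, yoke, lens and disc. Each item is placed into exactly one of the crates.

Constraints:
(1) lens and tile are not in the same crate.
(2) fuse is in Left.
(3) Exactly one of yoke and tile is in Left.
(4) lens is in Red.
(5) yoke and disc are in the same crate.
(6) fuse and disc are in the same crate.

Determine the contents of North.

North = {tile}

From (2): fuse ∈ Left.
From (4): lens ∈ Red.
(1): tile ∉ Red.
(6): disc matches fuse: disc ∉ Red.
(6): disc matches fuse: disc ∈ Left.
(5): yoke matches disc: yoke ∉ Red.
(5): yoke matches disc: yoke ∈ Left.
(3) (exactly one): tile ∉ Left.
Only one crate left: tile ∈ North.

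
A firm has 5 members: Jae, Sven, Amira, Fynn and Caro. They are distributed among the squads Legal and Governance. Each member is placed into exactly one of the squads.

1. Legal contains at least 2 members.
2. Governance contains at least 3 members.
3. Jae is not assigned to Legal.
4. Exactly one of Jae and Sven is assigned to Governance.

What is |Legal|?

2

From (3): Jae ∉ Legal.
Only one squad left: Jae ∈ Governance.
(4) (exactly one): Sven ∉ Governance.
Only one squad left: Sven ∈ Legal.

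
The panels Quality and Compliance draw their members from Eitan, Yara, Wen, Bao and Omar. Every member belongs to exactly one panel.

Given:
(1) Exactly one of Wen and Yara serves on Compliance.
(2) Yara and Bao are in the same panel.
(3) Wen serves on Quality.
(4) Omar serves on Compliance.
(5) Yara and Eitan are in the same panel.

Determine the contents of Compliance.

Compliance = {Bao, Eitan, Omar, Yara}

From (3): Wen ∈ Quality.
From (4): Omar ∈ Compliance.
(1) (exactly one): Yara ∈ Compliance.
(2): Bao matches Yara: Bao ∉ Quality.
(2): Bao matches Yara: Bao ∈ Compliance.
(5): Eitan matches Yara: Eitan ∉ Quality.
(5): Eitan matches Yara: Eitan ∈ Compliance.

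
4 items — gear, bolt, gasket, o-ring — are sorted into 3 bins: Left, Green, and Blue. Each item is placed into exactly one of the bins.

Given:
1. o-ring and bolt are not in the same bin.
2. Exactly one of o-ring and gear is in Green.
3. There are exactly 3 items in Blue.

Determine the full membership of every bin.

Left = {}; Green = {o-ring}; Blue = {bolt, gasket, gear}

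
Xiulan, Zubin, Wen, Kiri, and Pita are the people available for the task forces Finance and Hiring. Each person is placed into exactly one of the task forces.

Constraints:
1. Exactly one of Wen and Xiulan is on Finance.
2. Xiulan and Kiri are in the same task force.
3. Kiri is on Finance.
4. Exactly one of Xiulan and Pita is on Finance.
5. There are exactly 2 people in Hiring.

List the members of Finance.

From (3): Kiri ∈ Finance.
(2): Xiulan matches Kiri: Xiulan ∈ Finance.
(4) (exactly one): Pita ∉ Finance.
Only one task force left: Pita ∈ Hiring.
(1) (exactly one): Wen ∉ Finance.
Only one task force left: Wen ∈ Hiring.
(5): Hiring already has 2, so the rest are out.
Only one task force left: Zubin ∈ Finance.

Finance = {Kiri, Xiulan, Zubin}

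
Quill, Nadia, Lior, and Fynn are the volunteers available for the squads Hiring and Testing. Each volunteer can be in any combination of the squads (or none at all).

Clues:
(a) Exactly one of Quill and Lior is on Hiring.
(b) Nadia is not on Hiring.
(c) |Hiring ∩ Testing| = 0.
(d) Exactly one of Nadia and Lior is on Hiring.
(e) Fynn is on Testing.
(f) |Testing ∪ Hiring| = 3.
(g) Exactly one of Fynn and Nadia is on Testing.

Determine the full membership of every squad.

Hiring = {Lior}; Testing = {Fynn, Quill}

From (b): Nadia ∉ Hiring.
From (e): Fynn ∈ Testing.
(d) (exactly one): Lior ∈ Hiring.
(g) (exactly one): Nadia ∉ Testing.
(a) (exactly one): Quill ∉ Hiring.
Suppose Quill ∉ Testing: no assignment then satisfies all the clues, so Quill ∈ Testing.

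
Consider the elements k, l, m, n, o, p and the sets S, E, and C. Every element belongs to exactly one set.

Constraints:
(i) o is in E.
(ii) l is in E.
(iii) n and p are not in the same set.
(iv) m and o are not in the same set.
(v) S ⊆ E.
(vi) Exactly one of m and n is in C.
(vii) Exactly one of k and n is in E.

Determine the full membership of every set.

S = {}; E = {l, n, o}; C = {k, m, p}

From (i): o ∈ E.
From (ii): l ∈ E.
(iv): m ∉ E.
(v) contrapositive: m ∉ S.
Only one set left: m ∈ C.
(vi) (exactly one): n ∉ C.
Suppose k ∈ S: no assignment then satisfies all the clues, so k ∉ S.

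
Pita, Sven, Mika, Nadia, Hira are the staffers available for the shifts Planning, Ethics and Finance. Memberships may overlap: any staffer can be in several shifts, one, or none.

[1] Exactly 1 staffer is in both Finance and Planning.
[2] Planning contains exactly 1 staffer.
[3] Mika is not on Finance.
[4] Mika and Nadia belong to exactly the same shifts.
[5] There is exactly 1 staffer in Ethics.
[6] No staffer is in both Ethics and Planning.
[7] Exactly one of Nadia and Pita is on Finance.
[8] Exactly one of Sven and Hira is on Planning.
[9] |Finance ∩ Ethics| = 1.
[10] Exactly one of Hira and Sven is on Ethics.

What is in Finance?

From (3): Mika ∉ Finance.
(4): Nadia matches Mika: Nadia ∉ Finance.
(7) (exactly one): Pita ∈ Finance.
Suppose Sven ∉ Finance: no assignment then satisfies all the clues, so Sven ∈ Finance.

Finance = {Hira, Pita, Sven}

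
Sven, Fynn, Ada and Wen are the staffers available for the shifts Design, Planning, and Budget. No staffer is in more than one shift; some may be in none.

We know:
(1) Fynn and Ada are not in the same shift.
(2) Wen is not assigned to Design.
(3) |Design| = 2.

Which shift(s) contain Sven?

Sven: Design

From (2): Wen ∉ Design.
Suppose Sven ∉ Design: no assignment then satisfies all the clues, so Sven ∈ Design.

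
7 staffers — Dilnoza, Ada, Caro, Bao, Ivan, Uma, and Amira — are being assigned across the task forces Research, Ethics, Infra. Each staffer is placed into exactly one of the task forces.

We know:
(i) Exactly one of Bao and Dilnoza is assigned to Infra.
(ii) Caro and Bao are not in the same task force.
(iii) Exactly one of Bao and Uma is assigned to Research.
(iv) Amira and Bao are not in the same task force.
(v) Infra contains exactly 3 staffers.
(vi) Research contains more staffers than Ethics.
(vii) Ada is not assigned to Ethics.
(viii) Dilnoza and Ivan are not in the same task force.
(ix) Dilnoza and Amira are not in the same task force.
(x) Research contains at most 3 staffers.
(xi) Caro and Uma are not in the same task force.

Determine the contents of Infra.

Infra = {Ada, Caro, Dilnoza}

From (vii): Ada ∉ Ethics.
Suppose Dilnoza ∉ Infra: no assignment then satisfies all the clues, so Dilnoza ∈ Infra.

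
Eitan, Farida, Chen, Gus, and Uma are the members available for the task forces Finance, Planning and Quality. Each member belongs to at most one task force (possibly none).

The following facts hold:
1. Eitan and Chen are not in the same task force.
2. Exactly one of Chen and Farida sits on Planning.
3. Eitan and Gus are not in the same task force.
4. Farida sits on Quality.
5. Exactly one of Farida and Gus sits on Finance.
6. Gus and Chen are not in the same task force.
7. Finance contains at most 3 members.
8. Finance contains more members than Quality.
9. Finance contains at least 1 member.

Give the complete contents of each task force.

Finance = {Gus, Uma}; Planning = {Chen}; Quality = {Farida}

From (4): Farida ∈ Quality.
(2) (exactly one): Chen ∈ Planning.
(5) (exactly one): Gus ∈ Finance.
(1): Eitan ∉ Planning.
(3): Eitan ∉ Finance.
Suppose Eitan ∈ Quality: no assignment then satisfies all the clues, so Eitan ∉ Quality.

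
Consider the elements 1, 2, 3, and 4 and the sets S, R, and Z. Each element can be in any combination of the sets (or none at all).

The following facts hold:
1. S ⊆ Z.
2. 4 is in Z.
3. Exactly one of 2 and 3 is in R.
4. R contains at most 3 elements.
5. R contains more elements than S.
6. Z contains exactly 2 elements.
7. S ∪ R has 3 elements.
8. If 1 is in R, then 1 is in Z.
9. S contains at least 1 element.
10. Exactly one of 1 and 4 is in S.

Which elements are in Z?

Z = {1, 4}

From (2): 4 ∈ Z.
Suppose 1 ∉ Z: no assignment then satisfies all the clues, so 1 ∈ Z.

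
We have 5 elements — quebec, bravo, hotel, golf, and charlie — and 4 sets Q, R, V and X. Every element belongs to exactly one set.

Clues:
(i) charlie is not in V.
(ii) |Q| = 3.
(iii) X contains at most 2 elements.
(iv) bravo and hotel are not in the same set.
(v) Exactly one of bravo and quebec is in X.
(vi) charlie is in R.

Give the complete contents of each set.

From (i): charlie ∉ V.
From (vi): charlie ∈ R.
Suppose quebec ∉ Q: no assignment then satisfies all the clues, so quebec ∈ Q.

Q = {golf, hotel, quebec}; R = {charlie}; V = {}; X = {bravo}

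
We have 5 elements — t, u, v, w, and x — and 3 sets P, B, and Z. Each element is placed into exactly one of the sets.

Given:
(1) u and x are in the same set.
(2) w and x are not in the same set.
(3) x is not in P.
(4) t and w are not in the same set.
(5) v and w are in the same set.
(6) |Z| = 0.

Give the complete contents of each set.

From (3): x ∉ P.
(1): u matches x: u ∉ P.
(6): Z already has 0, so the rest are out.
Only one set left: u ∈ B.
Only one set left: x ∈ B.
(2): w ∉ B.
(5): v matches w: v ∉ B.
Only one set left: v ∈ P.
Only one set left: w ∈ P.
(4): t ∉ P.
Only one set left: t ∈ B.

P = {v, w}; B = {t, u, x}; Z = {}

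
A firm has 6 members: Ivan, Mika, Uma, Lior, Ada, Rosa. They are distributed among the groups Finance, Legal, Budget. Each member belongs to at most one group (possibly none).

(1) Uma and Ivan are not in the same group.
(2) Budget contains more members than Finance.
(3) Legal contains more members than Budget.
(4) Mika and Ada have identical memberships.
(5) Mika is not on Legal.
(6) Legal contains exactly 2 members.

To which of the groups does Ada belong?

From (5): Mika ∉ Legal.
(4): Ada matches Mika: Ada ∉ Legal.
Suppose Ada ∈ Finance: no assignment then satisfies all the clues, so Ada ∉ Finance.

Ada: none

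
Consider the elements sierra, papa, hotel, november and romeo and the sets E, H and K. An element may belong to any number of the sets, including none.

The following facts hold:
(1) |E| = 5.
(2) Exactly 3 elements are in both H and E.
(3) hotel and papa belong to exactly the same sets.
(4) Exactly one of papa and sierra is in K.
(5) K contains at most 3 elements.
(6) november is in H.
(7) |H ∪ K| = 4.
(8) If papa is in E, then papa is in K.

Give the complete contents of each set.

E = {hotel, november, papa, romeo, sierra}; H = {hotel, november, papa}; K = {hotel, papa, romeo}

From (6): november ∈ H.
(1): only 5 candidates remain for E, so all are in.
(8): papa ∈ K.
(3): hotel matches papa: hotel ∈ K.
(4) (exactly one): sierra ∉ K.
Suppose sierra ∈ H: no assignment then satisfies all the clues, so sierra ∉ H.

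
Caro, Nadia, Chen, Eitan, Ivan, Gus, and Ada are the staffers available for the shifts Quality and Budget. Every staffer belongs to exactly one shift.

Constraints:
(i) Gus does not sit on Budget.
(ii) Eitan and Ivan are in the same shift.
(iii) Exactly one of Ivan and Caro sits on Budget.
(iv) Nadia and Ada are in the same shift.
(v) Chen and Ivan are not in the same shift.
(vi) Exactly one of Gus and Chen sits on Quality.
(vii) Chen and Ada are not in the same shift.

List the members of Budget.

From (i): Gus ∉ Budget.
Only one shift left: Gus ∈ Quality.
(vi) (exactly one): Chen ∉ Quality.
Only one shift left: Chen ∈ Budget.
(v): Ivan ∉ Budget.
(vii): Ada ∉ Budget.
Only one shift left: Ivan ∈ Quality.
Only one shift left: Ada ∈ Quality.
(ii): Eitan matches Ivan: Eitan ∈ Quality.
(iii) (exactly one): Caro ∈ Budget.
(iv): Nadia matches Ada: Nadia ∈ Quality.

Budget = {Caro, Chen}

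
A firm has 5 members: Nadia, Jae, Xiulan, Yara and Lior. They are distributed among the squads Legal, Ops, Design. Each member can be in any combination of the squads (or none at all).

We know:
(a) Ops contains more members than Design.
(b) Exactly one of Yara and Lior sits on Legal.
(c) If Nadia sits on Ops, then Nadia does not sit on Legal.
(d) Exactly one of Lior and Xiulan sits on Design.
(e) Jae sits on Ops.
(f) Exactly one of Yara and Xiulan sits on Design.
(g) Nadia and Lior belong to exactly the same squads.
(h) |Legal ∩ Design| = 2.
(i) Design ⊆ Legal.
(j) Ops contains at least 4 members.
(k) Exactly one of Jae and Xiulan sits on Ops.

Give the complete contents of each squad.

Legal = {Jae, Xiulan, Yara}; Ops = {Jae, Lior, Nadia, Yara}; Design = {Jae, Xiulan}

From (e): Jae ∈ Ops.
(k) (exactly one): Xiulan ∉ Ops.
(j): only 4 candidates remain for Ops, so all are in.
(c): Nadia ∉ Legal.
(g): Lior matches Nadia: Lior ∉ Legal.
(i) contrapositive: Nadia ∉ Design.
(i) contrapositive: Lior ∉ Design.
(b) (exactly one): Yara ∈ Legal.
(d) (exactly one): Xiulan ∈ Design.
(f) (exactly one): Yara ∉ Design.
(i) with Xiulan ∈ Design: Xiulan ∈ Legal.
Suppose Jae ∉ Legal: no assignment then satisfies all the clues, so Jae ∈ Legal.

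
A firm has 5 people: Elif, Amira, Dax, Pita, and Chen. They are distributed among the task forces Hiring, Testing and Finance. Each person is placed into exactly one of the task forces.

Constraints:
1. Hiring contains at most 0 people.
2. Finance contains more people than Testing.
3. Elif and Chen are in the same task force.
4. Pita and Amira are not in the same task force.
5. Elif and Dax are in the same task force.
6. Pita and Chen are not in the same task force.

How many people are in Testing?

1

(1): Hiring already has 0, so the rest are out.
Suppose Elif ∈ Testing: no assignment then satisfies all the clues, so Elif ∉ Testing.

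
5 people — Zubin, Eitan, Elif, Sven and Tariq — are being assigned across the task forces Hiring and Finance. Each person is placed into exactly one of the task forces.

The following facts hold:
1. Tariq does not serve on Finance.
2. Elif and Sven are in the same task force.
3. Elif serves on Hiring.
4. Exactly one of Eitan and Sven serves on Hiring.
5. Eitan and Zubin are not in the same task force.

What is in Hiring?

Hiring = {Elif, Sven, Tariq, Zubin}

From (1): Tariq ∉ Finance.
From (3): Elif ∈ Hiring.
(2): Sven matches Elif: Sven ∈ Hiring.
(4) (exactly one): Eitan ∉ Hiring.
Only one task force left: Eitan ∈ Finance.
Only one task force left: Tariq ∈ Hiring.
(5): Zubin ∉ Finance.
Only one task force left: Zubin ∈ Hiring.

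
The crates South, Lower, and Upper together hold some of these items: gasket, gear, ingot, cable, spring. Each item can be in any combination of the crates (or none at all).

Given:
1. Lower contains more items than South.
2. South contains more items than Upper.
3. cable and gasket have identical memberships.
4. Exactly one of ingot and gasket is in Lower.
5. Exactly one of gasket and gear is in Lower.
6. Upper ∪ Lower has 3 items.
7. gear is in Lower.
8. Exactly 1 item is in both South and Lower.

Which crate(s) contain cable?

cable: none

From (7): gear ∈ Lower.
(5) (exactly one): gasket ∉ Lower.
(3): cable matches gasket: cable ∉ Lower.
(4) (exactly one): ingot ∈ Lower.
Suppose cable ∈ South: no assignment then satisfies all the clues, so cable ∉ South.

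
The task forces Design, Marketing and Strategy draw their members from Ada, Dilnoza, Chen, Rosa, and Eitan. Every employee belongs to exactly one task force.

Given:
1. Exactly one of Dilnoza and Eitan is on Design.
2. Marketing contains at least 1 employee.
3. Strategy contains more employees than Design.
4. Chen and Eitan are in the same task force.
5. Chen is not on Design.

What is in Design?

Design = {Dilnoza}

From (5): Chen ∉ Design.
(4): Eitan matches Chen: Eitan ∉ Design.
(1) (exactly one): Dilnoza ∈ Design.
Suppose Ada ∈ Design: no assignment then satisfies all the clues, so Ada ∉ Design.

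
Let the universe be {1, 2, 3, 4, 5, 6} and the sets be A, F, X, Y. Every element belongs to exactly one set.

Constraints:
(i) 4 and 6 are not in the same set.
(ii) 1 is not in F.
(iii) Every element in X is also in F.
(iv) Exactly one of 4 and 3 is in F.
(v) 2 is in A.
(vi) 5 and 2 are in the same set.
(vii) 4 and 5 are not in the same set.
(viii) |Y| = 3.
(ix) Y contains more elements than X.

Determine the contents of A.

A = {2, 5}

From (ii): 1 ∉ F.
From (v): 2 ∈ A.
(iii) contrapositive: 1 ∉ X.
(vi): 5 matches 2: 5 ∈ A.
(vii): 4 ∉ A.
Suppose 1 ∈ A: no assignment then satisfies all the clues, so 1 ∉ A.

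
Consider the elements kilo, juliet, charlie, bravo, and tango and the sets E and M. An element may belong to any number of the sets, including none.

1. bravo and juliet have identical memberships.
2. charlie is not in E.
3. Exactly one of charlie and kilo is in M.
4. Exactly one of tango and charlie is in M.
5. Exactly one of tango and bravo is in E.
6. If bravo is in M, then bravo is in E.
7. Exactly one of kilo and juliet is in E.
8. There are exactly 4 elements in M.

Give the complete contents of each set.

E = {bravo, juliet}; M = {bravo, juliet, kilo, tango}

From (2): charlie ∉ E.
Suppose kilo ∈ E: no assignment then satisfies all the clues, so kilo ∉ E.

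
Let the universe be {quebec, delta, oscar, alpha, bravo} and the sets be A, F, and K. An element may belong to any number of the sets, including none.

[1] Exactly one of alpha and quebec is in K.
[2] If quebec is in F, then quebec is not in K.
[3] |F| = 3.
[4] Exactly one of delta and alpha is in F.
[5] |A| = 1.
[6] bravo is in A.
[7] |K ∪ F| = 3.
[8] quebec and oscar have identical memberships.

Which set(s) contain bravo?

From (6): bravo ∈ A.
(5): A already has 1, so the rest are out.
Suppose bravo ∈ F: no assignment then satisfies all the clues, so bravo ∉ F.

bravo: A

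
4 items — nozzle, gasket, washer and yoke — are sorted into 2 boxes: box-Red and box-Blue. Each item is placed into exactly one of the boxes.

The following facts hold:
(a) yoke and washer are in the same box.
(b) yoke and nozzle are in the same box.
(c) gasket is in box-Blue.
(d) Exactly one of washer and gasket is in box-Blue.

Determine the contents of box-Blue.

box-Blue = {gasket}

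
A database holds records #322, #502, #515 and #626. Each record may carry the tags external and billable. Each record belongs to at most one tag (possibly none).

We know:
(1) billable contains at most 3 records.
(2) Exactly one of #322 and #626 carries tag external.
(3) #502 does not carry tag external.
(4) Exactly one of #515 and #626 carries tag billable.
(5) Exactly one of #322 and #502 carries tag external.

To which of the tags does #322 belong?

#322: external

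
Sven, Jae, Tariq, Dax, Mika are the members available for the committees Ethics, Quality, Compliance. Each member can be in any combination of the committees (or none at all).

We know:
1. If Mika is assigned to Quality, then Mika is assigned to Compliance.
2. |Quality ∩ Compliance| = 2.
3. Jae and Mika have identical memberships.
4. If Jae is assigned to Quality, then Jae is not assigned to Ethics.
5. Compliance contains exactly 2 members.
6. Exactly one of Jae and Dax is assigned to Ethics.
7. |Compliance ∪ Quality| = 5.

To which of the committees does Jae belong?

Jae: Compliance, Quality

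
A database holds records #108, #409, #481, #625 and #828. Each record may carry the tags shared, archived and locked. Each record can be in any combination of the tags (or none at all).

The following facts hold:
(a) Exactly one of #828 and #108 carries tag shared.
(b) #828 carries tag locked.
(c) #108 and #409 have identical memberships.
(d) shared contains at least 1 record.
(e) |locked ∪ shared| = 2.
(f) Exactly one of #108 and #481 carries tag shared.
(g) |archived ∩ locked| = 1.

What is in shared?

shared = {#481, #828}

From (b): #828 ∈ locked.
Suppose #108 ∈ shared: no assignment then satisfies all the clues, so #108 ∉ shared.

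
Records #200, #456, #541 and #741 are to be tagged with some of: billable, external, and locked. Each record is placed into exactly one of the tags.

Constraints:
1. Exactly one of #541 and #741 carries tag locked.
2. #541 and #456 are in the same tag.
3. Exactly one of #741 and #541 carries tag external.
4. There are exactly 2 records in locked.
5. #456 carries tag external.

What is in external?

external = {#456, #541}

From (5): #456 ∈ external.
(2): #541 matches #456: #541 ∉ billable.
(2): #541 matches #456: #541 ∈ external.
(3) (exactly one): #741 ∉ external.
(4): only 2 candidates remain for locked, so all are in.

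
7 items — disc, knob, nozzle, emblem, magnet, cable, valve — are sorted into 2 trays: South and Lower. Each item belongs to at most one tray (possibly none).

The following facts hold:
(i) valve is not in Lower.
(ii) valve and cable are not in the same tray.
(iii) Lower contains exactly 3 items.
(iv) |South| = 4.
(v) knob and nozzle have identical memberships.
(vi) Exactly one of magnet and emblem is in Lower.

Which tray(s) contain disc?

disc: Lower

From (i): valve ∉ Lower.
Suppose disc ∈ South: no assignment then satisfies all the clues, so disc ∉ South.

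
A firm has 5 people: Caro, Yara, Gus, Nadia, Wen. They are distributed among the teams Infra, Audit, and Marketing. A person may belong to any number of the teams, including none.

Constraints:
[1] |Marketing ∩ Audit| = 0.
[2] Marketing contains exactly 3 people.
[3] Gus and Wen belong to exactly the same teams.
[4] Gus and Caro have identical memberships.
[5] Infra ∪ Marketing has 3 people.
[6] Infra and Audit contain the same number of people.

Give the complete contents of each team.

Infra = {}; Audit = {}; Marketing = {Caro, Gus, Wen}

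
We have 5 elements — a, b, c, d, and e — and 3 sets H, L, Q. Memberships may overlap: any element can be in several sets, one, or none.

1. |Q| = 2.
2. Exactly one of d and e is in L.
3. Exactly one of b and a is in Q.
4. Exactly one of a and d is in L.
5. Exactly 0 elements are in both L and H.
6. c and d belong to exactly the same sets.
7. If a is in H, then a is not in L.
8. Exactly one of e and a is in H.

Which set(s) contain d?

d: L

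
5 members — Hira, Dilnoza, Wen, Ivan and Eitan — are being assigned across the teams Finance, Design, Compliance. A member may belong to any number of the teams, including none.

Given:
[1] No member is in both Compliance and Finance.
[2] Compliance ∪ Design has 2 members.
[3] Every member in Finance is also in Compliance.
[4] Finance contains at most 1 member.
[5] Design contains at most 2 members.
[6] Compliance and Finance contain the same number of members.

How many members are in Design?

2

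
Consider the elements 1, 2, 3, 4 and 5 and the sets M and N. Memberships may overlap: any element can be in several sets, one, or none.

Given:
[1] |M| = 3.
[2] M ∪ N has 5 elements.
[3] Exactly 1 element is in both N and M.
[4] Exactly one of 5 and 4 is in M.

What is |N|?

3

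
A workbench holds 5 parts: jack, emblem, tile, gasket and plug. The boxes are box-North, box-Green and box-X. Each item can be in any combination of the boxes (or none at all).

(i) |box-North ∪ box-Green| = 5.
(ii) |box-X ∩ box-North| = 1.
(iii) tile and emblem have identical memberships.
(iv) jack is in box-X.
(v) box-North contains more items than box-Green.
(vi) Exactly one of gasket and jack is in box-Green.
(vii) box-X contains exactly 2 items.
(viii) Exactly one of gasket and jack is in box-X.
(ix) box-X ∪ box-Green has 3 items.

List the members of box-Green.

box-Green = {gasket, plug}

From (iv): jack ∈ box-X.
(viii) (exactly one): gasket ∉ box-X.
Suppose jack ∈ box-Green: no assignment then satisfies all the clues, so jack ∉ box-Green.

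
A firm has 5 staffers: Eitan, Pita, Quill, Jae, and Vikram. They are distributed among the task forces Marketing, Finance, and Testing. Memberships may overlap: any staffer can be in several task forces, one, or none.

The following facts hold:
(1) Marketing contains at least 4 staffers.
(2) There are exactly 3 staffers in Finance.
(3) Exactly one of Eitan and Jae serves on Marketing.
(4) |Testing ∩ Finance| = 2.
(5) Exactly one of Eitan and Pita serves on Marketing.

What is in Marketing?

Marketing = {Jae, Pita, Quill, Vikram}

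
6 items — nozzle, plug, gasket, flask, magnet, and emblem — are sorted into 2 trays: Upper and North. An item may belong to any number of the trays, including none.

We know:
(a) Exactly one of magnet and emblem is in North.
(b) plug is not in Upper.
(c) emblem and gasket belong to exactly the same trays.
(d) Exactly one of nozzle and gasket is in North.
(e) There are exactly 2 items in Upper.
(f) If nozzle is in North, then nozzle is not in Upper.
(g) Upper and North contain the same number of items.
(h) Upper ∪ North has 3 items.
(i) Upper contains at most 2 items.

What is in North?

North = {magnet, nozzle}

From (b): plug ∉ Upper.
Suppose nozzle ∉ North: no assignment then satisfies all the clues, so nozzle ∈ North.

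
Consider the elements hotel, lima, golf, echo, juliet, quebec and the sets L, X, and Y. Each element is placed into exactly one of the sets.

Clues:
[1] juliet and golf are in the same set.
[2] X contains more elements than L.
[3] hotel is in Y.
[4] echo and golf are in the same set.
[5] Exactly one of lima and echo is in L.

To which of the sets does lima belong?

lima: L

From (3): hotel ∈ Y.
Suppose lima ∉ L: no assignment then satisfies all the clues, so lima ∈ L.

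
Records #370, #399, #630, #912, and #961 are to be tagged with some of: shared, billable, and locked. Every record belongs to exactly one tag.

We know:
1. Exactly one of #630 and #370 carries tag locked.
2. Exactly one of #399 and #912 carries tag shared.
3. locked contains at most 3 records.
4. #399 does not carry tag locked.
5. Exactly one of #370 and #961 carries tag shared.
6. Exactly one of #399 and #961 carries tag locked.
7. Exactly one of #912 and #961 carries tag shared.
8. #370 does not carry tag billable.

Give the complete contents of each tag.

shared = {#370, #912}; billable = {#399}; locked = {#630, #961}

From (4): #399 ∉ locked.
From (8): #370 ∉ billable.
(6) (exactly one): #961 ∈ locked.
(7) (exactly one): #912 ∈ shared.
(2) (exactly one): #399 ∉ shared.
(5) (exactly one): #370 ∈ shared.
Only one tag left: #399 ∈ billable.
(1) (exactly one): #630 ∈ locked.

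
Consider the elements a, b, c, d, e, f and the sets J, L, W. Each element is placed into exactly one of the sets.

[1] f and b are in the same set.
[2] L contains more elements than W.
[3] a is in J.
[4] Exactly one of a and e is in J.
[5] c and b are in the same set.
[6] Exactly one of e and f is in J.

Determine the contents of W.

W = {}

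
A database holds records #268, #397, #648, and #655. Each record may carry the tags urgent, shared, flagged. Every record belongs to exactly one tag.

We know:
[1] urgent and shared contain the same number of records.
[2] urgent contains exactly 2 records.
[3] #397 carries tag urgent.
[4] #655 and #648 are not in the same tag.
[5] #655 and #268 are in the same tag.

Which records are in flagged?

flagged = {}

From (3): #397 ∈ urgent.
Suppose #268 ∈ flagged: no assignment then satisfies all the clues, so #268 ∉ flagged.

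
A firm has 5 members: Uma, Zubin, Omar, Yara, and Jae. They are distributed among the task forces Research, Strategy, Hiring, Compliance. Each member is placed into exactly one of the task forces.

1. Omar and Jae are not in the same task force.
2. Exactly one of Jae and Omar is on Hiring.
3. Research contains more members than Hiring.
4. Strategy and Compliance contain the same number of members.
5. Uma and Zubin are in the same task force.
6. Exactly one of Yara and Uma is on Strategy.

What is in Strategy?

Strategy = {Yara}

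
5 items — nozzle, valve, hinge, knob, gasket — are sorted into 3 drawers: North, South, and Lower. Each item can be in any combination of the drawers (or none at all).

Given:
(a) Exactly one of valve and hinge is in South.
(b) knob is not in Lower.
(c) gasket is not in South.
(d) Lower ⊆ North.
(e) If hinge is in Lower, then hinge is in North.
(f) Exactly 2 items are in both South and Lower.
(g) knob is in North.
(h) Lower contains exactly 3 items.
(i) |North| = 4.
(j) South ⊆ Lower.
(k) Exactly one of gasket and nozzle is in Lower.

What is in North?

North = {hinge, knob, nozzle, valve}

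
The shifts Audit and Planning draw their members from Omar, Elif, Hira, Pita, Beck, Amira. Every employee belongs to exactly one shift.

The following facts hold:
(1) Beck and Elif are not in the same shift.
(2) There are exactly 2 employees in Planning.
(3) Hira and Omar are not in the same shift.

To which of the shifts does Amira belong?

Amira: Audit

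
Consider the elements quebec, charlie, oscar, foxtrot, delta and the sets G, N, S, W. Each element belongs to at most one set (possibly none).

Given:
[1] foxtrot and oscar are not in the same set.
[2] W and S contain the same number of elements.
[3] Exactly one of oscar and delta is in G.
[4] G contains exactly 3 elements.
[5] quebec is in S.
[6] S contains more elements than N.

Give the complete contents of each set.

G = {charlie, delta, foxtrot}; N = {}; S = {quebec}; W = {oscar}

From (5): quebec ∈ S.
Suppose charlie ∉ G: no assignment then satisfies all the clues, so charlie ∈ G.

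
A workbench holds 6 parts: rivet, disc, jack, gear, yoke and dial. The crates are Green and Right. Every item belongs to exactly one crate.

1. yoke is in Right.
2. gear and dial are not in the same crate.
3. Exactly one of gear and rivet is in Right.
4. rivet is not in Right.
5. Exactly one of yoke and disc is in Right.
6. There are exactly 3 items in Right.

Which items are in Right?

From (1): yoke ∈ Right.
From (4): rivet ∉ Right.
(3) (exactly one): gear ∈ Right.
(5) (exactly one): disc ∉ Right.
Only one crate left: rivet ∈ Green.
Only one crate left: disc ∈ Green.
(2): dial ∉ Right.
(6): only 3 candidates remain for Right, so all are in.
Only one crate left: dial ∈ Green.

Right = {gear, jack, yoke}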